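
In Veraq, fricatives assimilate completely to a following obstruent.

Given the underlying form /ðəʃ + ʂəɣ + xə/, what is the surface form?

[ðəʂʂəxxə]

/ʃ/ is the segment targeted by the rule; it sits immediately before /ʂ/, so it assimilates completely and surfaces as [ʂ].
At the second juncture, /ɣ/ likewise becomes [x] adjacent to /x/.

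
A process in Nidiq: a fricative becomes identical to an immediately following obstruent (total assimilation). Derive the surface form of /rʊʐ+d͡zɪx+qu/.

/ʐ/ is the segment targeted by the rule; it sits immediately before /d͡z/, so it assimilates completely and surfaces as [d͡z].
At the second juncture, /x/ likewise becomes [q] adjacent to /q/.

[rʊd͡zd͡zɪqqu]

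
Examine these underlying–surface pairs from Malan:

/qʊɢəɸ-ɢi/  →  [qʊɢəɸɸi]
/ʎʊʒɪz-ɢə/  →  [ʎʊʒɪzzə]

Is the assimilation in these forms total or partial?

total assimilation

Comparing underlying and surface forms, /ɢ/ → [ɸ] is the alternation; the neighbouring /ɸ/ is constant.
The output [ɸ] is identical to the trigger /ɸ/ — every feature (place, manner, voicing) has been copied — so this is total assimilation.
The other form behaves the same way: /ɢ/ → [z] after /z/ — in each case the output is a copy of the preceding consonant.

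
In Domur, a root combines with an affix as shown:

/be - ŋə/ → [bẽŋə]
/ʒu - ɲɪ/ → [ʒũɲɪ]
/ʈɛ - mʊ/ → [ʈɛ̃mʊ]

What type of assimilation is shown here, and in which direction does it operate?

regressive nasality assimilation (vowel nasalisation)

The vowel /e/ surfaces as nasalised [ẽ] next to the following nasal /ŋ/ — it has acquired the [+nasal] feature of its neighbour.
Likewise in the remaining data: /u/ → [ũ] before /ɲ/; /ɛ/ → [ɛ̃] before /m/ — each time a vowel is nasalised next to a following nasal.
Because the conditioning nasal is to the right of the vowel that changes, the process is regressive (anticipatory).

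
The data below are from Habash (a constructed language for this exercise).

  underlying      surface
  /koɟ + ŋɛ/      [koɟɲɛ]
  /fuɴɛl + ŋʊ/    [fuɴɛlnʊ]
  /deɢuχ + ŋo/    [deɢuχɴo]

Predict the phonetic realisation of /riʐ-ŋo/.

The data show progressive place assimilation: /ŋ/ → [ɲ] after /ɟ/; /ŋ/ → [n] after /l/; /ŋ/ → [ɴ] after /χ/. In each pair only place changes, matching the preceding consonant, while manner and voice stay constant.
The rule targets /ŋ/ (voiced velar nasal), which sits after the trigger /ʐ/ (retroflex).
Changing only its place to retroflex gives [ɳ] — the voiced retroflex nasal.

[riʐɳo]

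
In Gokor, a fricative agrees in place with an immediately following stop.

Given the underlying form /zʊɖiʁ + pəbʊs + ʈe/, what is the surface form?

The rule targets /ʁ/ (voiced uvular fricative), which sits before the trigger /p/ (bilabial).
A voiced bilabial fricative is [β], so the surface segment is [β].
At the second juncture, /s/ likewise becomes [ʂ] adjacent to /ʈ/.

[zʊɖiβpəbʊʂʈe]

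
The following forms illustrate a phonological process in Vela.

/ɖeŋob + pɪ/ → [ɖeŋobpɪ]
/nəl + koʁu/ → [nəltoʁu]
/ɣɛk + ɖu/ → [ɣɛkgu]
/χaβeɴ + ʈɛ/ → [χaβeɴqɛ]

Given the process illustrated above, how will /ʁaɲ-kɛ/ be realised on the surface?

The data show progressive place assimilation: /k/ → [t] after /l/; /ɖ/ → [g] after /k/; /ʈ/ → [q] after /ɴ/. In each pair only place changes, matching the preceding consonant, while manner and voice stay constant.
No alternation appears in [ɖeŋobpɪ]: there the adjacent consonants already agree in place (/p/ and /b/ are both bilabial), so this form is consistent with the same rule.
The rule targets /k/ (voiceless velar stop), which sits after the trigger /ɲ/ (palatal).
A voiceless palatal stop is [c], so the surface segment is [c].

[ʁaɲcɛ]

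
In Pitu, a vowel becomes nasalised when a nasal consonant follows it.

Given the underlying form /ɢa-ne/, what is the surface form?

[ɢãne]

/a/ sits next to the nasal /n/ and is therefore nasalised to [ã].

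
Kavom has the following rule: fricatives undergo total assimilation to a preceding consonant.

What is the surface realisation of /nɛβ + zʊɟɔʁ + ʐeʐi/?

/z/ is the segment targeted by the rule; it sits immediately after /β/, so it assimilates completely and surfaces as [β].
At the second juncture, /ʐ/ likewise becomes [ʁ] adjacent to /ʁ/.

[nɛββʊɟɔʁʁeʐi]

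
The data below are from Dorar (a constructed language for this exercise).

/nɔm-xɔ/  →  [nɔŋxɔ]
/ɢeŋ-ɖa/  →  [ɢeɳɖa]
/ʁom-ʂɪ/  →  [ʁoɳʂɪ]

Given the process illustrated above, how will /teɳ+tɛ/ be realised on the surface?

The data show regressive place assimilation: /m/ → [ŋ] before /x/; /ŋ/ → [ɳ] before /ɖ/; /m/ → [ɳ] before /ʂ/. In each pair only place changes, matching the following consonant, while manner and voice stay constant.
/ɳ/ is a voiced retroflex nasal. The following trigger /t/ is alveolar, so /ɳ/ must become alveolar as well.
The voiced alveolar nasal is [n], so /ɳ/ → [n].

[tentɛ]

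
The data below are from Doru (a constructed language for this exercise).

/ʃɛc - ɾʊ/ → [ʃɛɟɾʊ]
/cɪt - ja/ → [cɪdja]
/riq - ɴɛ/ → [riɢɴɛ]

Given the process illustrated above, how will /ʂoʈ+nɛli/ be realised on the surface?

The data show regressive voicing assimilation: /c/ → [ɟ] before /ɾ/; /t/ → [d] before /j/; /q/ → [ɢ] before /ɴ/. In each pair only voicing changes, matching the following consonant, while place and manner stay constant.
The rule targets /ʈ/ (voiceless retroflex stop), which sits before the trigger /n/ (voiced).
A voiced retroflex stop is [ɖ], so the surface segment is [ɖ].

[ʂoɖnɛli]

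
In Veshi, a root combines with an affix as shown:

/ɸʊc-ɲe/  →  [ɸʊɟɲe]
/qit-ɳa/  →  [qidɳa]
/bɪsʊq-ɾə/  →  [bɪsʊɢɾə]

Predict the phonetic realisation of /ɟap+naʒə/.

The data show regressive voicing assimilation: /c/ → [ɟ] before /ɲ/; /t/ → [d] before /ɳ/; /q/ → [ɢ] before /ɾ/. In each pair only voicing changes, matching the following consonant, while place and manner stay constant.
/p/ is a voiceless bilabial stop. The following trigger /n/ is voiced, so /p/ must become voiced as well.
The voiced bilabial stop is [b], so /p/ → [b].

[ɟabnaʒə]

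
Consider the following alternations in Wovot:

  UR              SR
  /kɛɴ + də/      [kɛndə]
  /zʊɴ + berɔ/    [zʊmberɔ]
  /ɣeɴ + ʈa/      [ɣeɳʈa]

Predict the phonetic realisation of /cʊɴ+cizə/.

[cʊɲcizə]

The data show regressive place assimilation: /ɴ/ → [n] before /d/; /ɴ/ → [m] before /b/; /ɴ/ → [ɳ] before /ʈ/. In each pair only place changes, matching the following consonant, while manner and voice stay constant.
The rule targets /ɴ/ (voiced uvular nasal), which sits before the trigger /c/ (palatal).
A voiced palatal nasal is [ɲ], so the surface segment is [ɲ].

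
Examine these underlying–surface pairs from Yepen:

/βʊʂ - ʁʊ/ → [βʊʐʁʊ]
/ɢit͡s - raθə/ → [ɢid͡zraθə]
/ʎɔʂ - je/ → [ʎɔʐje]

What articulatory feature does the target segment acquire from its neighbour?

voicing

Comparing underlying and surface forms, /ʂ/ → [ʐ] is the alternation; the neighbouring /ʁ/ is constant.
The change voiceless → voiced matches the voicing of the following /ʁ/, identifying this as voicing assimilation.
The same holds elsewhere in the data: /t͡s/ → [d͡z] before /r/ (voiceless → voiced, matching voiced); /ʂ/ → [ʐ] before /j/ (voiceless → voiced, matching voiced) — only voicing changes, and always toward the following segment.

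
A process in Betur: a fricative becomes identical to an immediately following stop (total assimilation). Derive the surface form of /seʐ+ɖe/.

/ʐ/ is the segment targeted by the rule; it sits immediately before /ɖ/, so it assimilates completely and surfaces as [ɖ].

[seɖɖe]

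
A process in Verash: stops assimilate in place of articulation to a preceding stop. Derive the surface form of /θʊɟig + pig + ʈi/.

[θʊɟigkigki]

/p/ is a voiceless bilabial stop. The preceding trigger /g/ is velar, so /p/ must become velar as well.
The voiceless velar stop is [k], so /p/ → [k].
The same rule applies at the second boundary: /ʈ/ → [k] next to /g/.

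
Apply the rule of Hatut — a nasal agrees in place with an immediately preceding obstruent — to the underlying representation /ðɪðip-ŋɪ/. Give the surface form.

[ðɪðipmɪ]

The rule targets /ŋ/ (voiced velar nasal), which sits after the trigger /p/ (bilabial).
A voiced bilabial nasal is [m], so the surface segment is [m].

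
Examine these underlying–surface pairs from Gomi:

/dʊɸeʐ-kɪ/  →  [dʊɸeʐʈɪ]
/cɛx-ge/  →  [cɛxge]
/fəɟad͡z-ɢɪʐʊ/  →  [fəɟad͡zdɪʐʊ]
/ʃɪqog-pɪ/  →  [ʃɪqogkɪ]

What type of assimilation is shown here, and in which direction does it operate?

progressive place assimilation

Underlying /k/ is realised as [ʈ] next to /ʐ/; /ʐ/ itself does not change.
The change velar → retroflex matches the place of the preceding /ʐ/, identifying this as place assimilation.
Manner and voice are unchanged, so the assimilation is partial, not total.
Checking the remaining alternations: /ɢ/ → [d] after /d͡z/ (uvular → alveolar, matching alveolar); /p/ → [k] after /g/ (bilabial → velar, matching velar) — only place changes, and always toward the preceding segment.
No alternation appears in [cɛxge]: there the adjacent consonants already agree in place (/g/ and /x/ are both velar), so this form is consistent with the same rule.
Since the segment that changes follows the conditioning segment, the assimilation is progressive.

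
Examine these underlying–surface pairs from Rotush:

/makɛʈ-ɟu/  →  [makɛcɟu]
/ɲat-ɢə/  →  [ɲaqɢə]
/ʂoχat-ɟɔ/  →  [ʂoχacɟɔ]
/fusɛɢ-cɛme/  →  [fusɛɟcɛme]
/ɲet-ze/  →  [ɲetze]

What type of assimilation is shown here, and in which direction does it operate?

Underlying /ʈ/ is realised as [c] next to /ɟ/; /ɟ/ itself does not change.
The change retroflex → palatal matches the place of the following /ɟ/, identifying this as place assimilation.
Manner and voice are unchanged, so the assimilation is partial, not total.
The same holds elsewhere in the data: /t/ → [q] before /ɢ/ (alveolar → uvular, matching uvular); /t/ → [c] before /ɟ/ (alveolar → palatal, matching palatal); /ɢ/ → [ɟ] before /c/ (uvular → palatal, matching palatal) — only place changes, and always toward the following segment.
Nothing changes in [ɲetze]: there the adjacent consonants already agree in place (/t/ and /z/ are both alveolar), so this form is consistent with the same rule.
Since the segment that changes precedes the conditioning segment, the assimilation is regressive.

regressive place assimilation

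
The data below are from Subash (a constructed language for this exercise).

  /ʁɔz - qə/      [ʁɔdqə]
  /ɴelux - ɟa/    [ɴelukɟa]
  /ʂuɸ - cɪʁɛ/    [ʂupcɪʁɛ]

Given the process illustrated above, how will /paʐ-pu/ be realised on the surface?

[paɖpu]

The data show regressive manner assimilation: /z/ → [d] before /q/; /x/ → [k] before /ɟ/; /ɸ/ → [p] before /c/. In each pair only manner changes, matching the following consonant, while place and voice stay constant.
/ʐ/ is a voiced retroflex fricative. The following trigger /p/ is a stop, so /ʐ/ must become a stop as well.
Changing only its manner to stop gives [ɖ] — the voiced retroflex stop.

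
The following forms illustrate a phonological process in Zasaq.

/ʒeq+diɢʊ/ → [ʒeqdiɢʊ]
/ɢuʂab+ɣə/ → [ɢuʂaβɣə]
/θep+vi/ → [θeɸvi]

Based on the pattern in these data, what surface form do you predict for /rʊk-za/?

[rʊxza]

The data show regressive manner assimilation: /b/ → [β] before /ɣ/; /p/ → [ɸ] before /v/. In each pair only manner changes, matching the following consonant, while place and voice stay constant.
No alternation appears in [ʒeqdiɢʊ]: there the adjacent consonants already agree in manner (/q/ and /d/ are both stops), so this form is consistent with the same rule.
The rule targets /k/ (voiceless velar stop), which sits before the trigger /z/ (fricative).
A voiceless velar fricative is [x], so the surface segment is [x].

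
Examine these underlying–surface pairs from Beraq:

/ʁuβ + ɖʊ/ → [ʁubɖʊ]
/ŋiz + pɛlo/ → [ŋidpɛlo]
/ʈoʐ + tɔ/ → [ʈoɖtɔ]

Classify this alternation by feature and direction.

The segment that alternates is /β/, which surfaces as [b] when adjacent to /ɖ/.
/β/ is a fricative while /ɖ/ is a stop; the output [b] is a stop, matching the trigger — so the feature that spreads is manner.
Place and voice are unchanged, so the assimilation is partial, not total.
The same holds elsewhere in the data: /z/ → [d] before /p/ (fricative → stop, matching a stop); /ʐ/ → [ɖ] before /t/ (fricative → stop, matching a stop) — only manner changes, and always toward the following segment.
The trigger is the following segment, so the direction is regressive (anticipatory).

regressive manner assimilation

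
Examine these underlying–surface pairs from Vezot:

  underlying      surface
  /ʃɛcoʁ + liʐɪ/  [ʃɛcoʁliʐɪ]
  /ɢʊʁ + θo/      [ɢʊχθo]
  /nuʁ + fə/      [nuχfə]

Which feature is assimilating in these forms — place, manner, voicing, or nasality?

voicing

The segment that alternates is /ʁ/, which surfaces as [χ] when adjacent to /θ/.
The change voiced → voiceless matches the voicing of the following /θ/, identifying this as voicing assimilation.
Checking the remaining alternation: /ʁ/ → [χ] before /f/ (voiced → voiceless, matching voiceless) — only voicing changes, and always toward the following segment.
Nothing changes in [ʃɛcoʁliʐɪ]: there the adjacent consonants already agree in voicing (/ʁ/ and /l/ are both voiced), so this form is consistent with the same rule.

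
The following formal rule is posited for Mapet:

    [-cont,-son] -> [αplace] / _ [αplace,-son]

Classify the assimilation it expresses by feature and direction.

The shared variable α links the value of the place features (abbreviated [place]) on the target to the same value on the neighbouring segment, so place is the feature that assimilates.
The conditioning segment sits to the right of the focus bar, meaning the trigger follows the segment that changes — regressive assimilation.

regressive place assimilation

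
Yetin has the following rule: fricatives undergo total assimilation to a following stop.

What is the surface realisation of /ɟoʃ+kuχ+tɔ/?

[ɟokkuttɔ]

/ʃ/ is the segment targeted by the rule; it sits immediately before /k/, so it assimilates completely and surfaces as [k].
At the second juncture, /χ/ likewise becomes [t] adjacent to /t/.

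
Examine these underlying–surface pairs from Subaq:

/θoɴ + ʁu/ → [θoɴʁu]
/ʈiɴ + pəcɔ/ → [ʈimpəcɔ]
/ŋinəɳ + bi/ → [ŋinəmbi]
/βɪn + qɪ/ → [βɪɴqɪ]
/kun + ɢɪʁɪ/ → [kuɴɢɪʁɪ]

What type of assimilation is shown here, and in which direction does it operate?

Comparing underlying and surface forms, /ɴ/ → [m] is the alternation; the neighbouring /p/ is constant.
The change uvular → bilabial matches the place of the following /p/, identifying this as place assimilation.
Manner and voice are unchanged, so the assimilation is partial, not total.
The other alternating forms pattern the same way: /ɳ/ → [m] before /b/ (retroflex → bilabial, matching bilabial); /n/ → [ɴ] before /q/ (alveolar → uvular, matching uvular); /n/ → [ɴ] before /ɢ/ (alveolar → uvular, matching uvular) — only place changes, and always toward the following segment.
Nothing changes in [θoɴʁu]: there the adjacent consonants already agree in place (/ɴ/ and /ʁ/ are both uvular), so this form is consistent with the same rule.
The trigger is the following segment, so the direction is regressive (anticipatory).

regressive place assimilation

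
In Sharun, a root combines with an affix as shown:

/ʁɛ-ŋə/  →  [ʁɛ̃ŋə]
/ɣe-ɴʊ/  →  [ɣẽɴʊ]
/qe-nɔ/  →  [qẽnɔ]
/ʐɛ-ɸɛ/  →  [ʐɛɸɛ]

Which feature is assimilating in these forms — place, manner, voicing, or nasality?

nasality

The vowel /ɛ/ surfaces as nasalised [ɛ̃] next to the following nasal /ŋ/ — it has acquired the [+nasal] feature of its neighbour.
Likewise in the remaining data: /e/ → [ẽ] before /ɴ/; /e/ → [ẽ] before /n/ — each time a vowel is nasalised next to a following nasal.
No change occurs in [ʐɛɸɛ] because the vowel at the boundary is adjacent to an oral consonant, not a nasal (/ɛ/ next to /ɸ/).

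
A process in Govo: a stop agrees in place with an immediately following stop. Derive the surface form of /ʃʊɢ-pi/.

[ʃʊbpi]

/ɢ/ is a voiced uvular stop. The following trigger /p/ is bilabial, so /ɢ/ must become bilabial as well.
The voiced bilabial stop is [b], so /ɢ/ → [b].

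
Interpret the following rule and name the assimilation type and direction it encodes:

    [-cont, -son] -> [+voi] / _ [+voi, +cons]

regressive voicing assimilation

The structural change is [+voi], and the conditioning segment [+voi, +cons] (a voiced consonant) is itself voiced, so the target comes to share the voicing of its neighbour — voicing assimilation.
Since the environment is written after the underscore, the trigger follows the target; the direction is regressive.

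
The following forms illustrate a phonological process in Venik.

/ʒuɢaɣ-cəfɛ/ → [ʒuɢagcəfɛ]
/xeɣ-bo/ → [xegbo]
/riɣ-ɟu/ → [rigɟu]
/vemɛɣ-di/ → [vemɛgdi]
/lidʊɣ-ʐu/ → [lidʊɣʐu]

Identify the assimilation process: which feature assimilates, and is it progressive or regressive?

The segment that alternates is /ɣ/, which surfaces as [g] when adjacent to /c/.
/ɣ/ is a fricative while /c/ is a stop; the output [g] is a stop, matching the trigger — so the feature that spreads is manner.
Place and voice are unchanged, so the assimilation is partial, not total.
The other alternating forms pattern the same way: /ɣ/ → [g] before /b/ (fricative → stop, matching a stop); /ɣ/ → [g] before /ɟ/ (fricative → stop, matching a stop); /ɣ/ → [g] before /d/ (fricative → stop, matching a stop) — only manner changes, and always toward the following segment.
Nothing changes in [lidʊɣʐu]: there the adjacent consonants already agree in manner (/ɣ/ and /ʐ/ are both fricatives), so this form is consistent with the same rule.
The trigger is the following segment, so the direction is regressive (anticipatory).

regressive manner assimilation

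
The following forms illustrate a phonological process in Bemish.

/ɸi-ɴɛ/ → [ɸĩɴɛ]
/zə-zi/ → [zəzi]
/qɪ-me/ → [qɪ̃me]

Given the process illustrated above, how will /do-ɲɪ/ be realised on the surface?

The data show regressive nasality assimilation (vowel nasalisation): /i/ → [ĩ] before /ɴ/; /ɪ/ → [ɪ̃] before /m/ — a vowel is nasalised by an immediately following nasal consonant.
No change occurs in [zəzi] because the vowel at the boundary is adjacent to an oral consonant, not a nasal (/ə/ next to /z/).
The vowel /o/ is adjacent to the following nasal /ɲ/, so it acquires [+nasal] and surfaces as [õ].

[dõɲɪ]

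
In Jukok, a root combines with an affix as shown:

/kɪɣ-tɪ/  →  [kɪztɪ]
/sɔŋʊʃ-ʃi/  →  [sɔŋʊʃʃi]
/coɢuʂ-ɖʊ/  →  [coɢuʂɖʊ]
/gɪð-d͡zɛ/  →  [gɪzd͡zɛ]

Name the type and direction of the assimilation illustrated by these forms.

Underlying /ɣ/ is realised as [z] next to /t/; /t/ itself does not change.
The change velar → alveolar matches the place of the following /t/, identifying this as place assimilation.
Manner and voice are unchanged, so the assimilation is partial, not total.
Checking the remaining alternation: /ð/ → [z] before /d͡z/ (dental → alveolar, matching alveolar) — only place changes, and always toward the following segment.
Nothing changes in [sɔŋʊʃʃi], [coɢuʂɖʊ]: there the adjacent consonants already agree in place (/ʃ/ and /ʃ/ are both postalveolar; /ʂ/ and /ɖ/ are both retroflex), so these forms are consistent with the same rule.
The trigger is the following segment, so the direction is regressive (anticipatory).

regressive place assimilation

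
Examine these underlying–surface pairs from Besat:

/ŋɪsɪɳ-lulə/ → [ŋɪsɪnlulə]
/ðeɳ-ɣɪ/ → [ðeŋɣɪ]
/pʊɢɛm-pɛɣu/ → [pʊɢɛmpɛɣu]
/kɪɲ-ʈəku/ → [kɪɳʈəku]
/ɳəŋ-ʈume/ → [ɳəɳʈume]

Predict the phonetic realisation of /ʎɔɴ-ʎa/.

[ʎɔɲʎa]

The data show regressive place assimilation: /ɳ/ → [n] before /l/; /ɳ/ → [ŋ] before /ɣ/; /ɲ/ → [ɳ] before /ʈ/; /ŋ/ → [ɳ] before /ʈ/. In each pair only place changes, matching the following consonant, while manner and voice stay constant.
No alternation appears in [pʊɢɛmpɛɣu]: there the adjacent consonants already agree in place (/m/ and /p/ are both bilabial), so this form is consistent with the same rule.
/ɴ/ is a voiced uvular nasal. The following trigger /ʎ/ is palatal, so /ɴ/ must become palatal as well.
The voiced palatal nasal is [ɲ], so /ɴ/ → [ɲ].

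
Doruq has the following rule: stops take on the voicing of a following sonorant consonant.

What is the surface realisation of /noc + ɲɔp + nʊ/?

[noɟɲɔbnʊ]

/c/ is a voiceless palatal stop. The following trigger /ɲ/ is voiced, so /c/ must become voiced as well.
The voiced palatal stop is [ɟ], so /c/ → [ɟ].
The same rule applies at the second boundary: /p/ → [b] next to /n/.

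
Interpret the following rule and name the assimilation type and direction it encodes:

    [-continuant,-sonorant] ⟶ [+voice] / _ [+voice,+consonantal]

regressive voicing assimilation

The target ([-continuant,-sonorant], stops) acquires [+voice] next to a voiced consonant ([+voice,+consonantal]) — it takes on the voicing of its neighbour, so the feature that spreads is voicing.
Since the environment is written after the underscore, the trigger follows the target; the direction is regressive.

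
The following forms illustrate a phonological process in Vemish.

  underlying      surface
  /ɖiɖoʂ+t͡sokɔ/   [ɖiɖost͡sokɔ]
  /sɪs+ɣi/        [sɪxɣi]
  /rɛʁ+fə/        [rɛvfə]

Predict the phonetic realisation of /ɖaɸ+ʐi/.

[ɖaʂʐi]

The data show regressive place assimilation: /ʂ/ → [s] before /t͡s/; /s/ → [x] before /ɣ/; /ʁ/ → [v] before /f/. In each pair only place changes, matching the following consonant, while manner and voice stay constant.
/ɸ/ is a voiceless bilabial fricative. The following trigger /ʐ/ is retroflex, so /ɸ/ must become retroflex as well.
A voiceless retroflex fricative is [ʂ], so the surface segment is [ʂ].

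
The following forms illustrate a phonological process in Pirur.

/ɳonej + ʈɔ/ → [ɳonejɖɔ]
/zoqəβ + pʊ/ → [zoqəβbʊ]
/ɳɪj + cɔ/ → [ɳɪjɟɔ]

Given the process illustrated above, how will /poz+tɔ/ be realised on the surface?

[pozdɔ]

The data show progressive voicing assimilation: /ʈ/ → [ɖ] after /j/; /p/ → [b] after /β/; /c/ → [ɟ] after /j/. In each pair only voicing changes, matching the preceding consonant, while place and manner stay constant.
/t/ is a voiceless alveolar stop. The preceding trigger /z/ is voiced, so /t/ must become voiced as well.
A voiced alveolar stop is [d], so the surface segment is [d].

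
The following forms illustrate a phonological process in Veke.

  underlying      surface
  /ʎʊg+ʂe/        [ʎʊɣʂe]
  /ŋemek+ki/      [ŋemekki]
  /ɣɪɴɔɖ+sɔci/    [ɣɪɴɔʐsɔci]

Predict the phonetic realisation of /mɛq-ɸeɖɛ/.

The data show regressive manner assimilation: /g/ → [ɣ] before /ʂ/; /ɖ/ → [ʐ] before /s/. In each pair only manner changes, matching the following consonant, while place and voice stay constant.
Nothing changes in [ŋemekki]: there the adjacent consonants already agree in manner (/k/ and /k/ are both stops), so this form is consistent with the same rule.
/q/ is a voiceless uvular stop. The following trigger /ɸ/ is a fricative, so /q/ must become a fricative as well.
A voiceless uvular fricative is [χ], so the surface segment is [χ].

[mɛχɸeɖɛ]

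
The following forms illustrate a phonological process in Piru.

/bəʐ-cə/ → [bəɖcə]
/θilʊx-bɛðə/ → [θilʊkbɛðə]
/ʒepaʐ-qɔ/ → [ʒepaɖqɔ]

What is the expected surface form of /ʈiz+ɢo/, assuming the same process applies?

The data show regressive manner assimilation: /ʐ/ → [ɖ] before /c/; /x/ → [k] before /b/; /ʐ/ → [ɖ] before /q/. In each pair only manner changes, matching the following consonant, while place and voice stay constant.
/z/ is a voiced alveolar fricative. The following trigger /ɢ/ is a stop, so /z/ must become a stop as well.
A voiced alveolar stop is [d], so the surface segment is [d].

[ʈidɢo]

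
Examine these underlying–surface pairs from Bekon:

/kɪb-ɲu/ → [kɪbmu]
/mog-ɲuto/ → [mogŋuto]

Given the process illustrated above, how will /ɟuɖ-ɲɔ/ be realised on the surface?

[ɟuɖɳɔ]

The data show progressive place assimilation: /ɲ/ → [m] after /b/; /ɲ/ → [ŋ] after /g/. In each pair only place changes, matching the preceding consonant, while manner and voice stay constant.
The rule targets /ɲ/ (voiced palatal nasal), which sits after the trigger /ɖ/ (retroflex).
The voiced retroflex nasal is [ɳ], so /ɲ/ → [ɳ].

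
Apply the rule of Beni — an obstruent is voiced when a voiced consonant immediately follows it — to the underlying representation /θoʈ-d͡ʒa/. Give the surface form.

The rule targets /ʈ/ (voiceless retroflex stop), which sits before the trigger /d͡ʒ/ (voiced).
Changing only its voicing to voiced gives [ɖ] — the voiced retroflex stop.

[θoɖd͡ʒa]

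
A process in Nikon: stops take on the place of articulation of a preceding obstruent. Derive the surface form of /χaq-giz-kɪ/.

The rule targets /g/ (voiced velar stop), which sits after the trigger /q/ (uvular).
Changing only its place to uvular gives [ɢ] — the voiced uvular stop.
The same rule applies at the second boundary: /k/ → [t] next to /z/.

[χaqɢiztɪ]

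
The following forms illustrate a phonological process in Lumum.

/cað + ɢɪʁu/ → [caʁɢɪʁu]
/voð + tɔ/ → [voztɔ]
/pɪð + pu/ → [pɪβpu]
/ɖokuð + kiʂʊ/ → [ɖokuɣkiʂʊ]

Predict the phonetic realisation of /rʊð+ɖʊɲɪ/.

[rʊʐɖʊɲɪ]

The data show regressive place assimilation: /ð/ → [ʁ] before /ɢ/; /ð/ → [z] before /t/; /ð/ → [β] before /p/; /ð/ → [ɣ] before /k/. In each pair only place changes, matching the following consonant, while manner and voice stay constant.
The rule targets /ð/ (voiced dental fricative), which sits before the trigger /ɖ/ (retroflex).
The voiced retroflex fricative is [ʐ], so /ð/ → [ʐ].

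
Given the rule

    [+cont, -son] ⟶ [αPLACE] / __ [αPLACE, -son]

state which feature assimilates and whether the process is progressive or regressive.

The shared variable α links the value of the place features (abbreviated [PLACE]) on the target to the same value on the neighbouring segment, so place is the feature that assimilates.
The conditioning segment sits to the right of the focus bar, meaning the trigger follows the segment that changes — regressive assimilation.

regressive place assimilation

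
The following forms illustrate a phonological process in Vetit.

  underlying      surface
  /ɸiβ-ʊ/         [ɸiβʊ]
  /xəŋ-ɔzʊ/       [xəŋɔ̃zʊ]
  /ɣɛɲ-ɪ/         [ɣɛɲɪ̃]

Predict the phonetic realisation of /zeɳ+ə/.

[zeɳə̃]

The data show progressive nasality assimilation (vowel nasalisation): /ɔ/ → [ɔ̃] after /ŋ/; /ɪ/ → [ɪ̃] after /ɲ/ — a vowel is nasalised by an immediately preceding nasal consonant.
No change occurs in [ɸiβʊ] because the vowel at the boundary is adjacent to an oral consonant, not a nasal (/ʊ/ next to /β/).
The vowel /ə/ is adjacent to the preceding nasal /ɳ/, so it acquires [+nasal] and surfaces as [ə̃].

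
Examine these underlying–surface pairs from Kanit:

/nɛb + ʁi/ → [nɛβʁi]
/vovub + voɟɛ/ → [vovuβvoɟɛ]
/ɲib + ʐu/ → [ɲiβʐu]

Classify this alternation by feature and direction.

regressive manner assimilation

The segment that alternates is /b/, which surfaces as [β] when adjacent to /ʁ/.
The change stop → fricative matches the manner of the following /ʁ/, identifying this as manner assimilation.
Place and voice are unchanged, so the assimilation is partial, not total.
Checking the remaining alternations: /b/ → [β] before /v/ (stop → fricative, matching a fricative); /b/ → [β] before /ʐ/ (stop → fricative, matching a fricative) — only manner changes, and always toward the following segment.
The trigger is the following segment, so the direction is regressive (anticipatory).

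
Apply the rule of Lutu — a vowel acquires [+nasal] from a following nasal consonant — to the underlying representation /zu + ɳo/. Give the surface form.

The vowel /u/ is adjacent to the following nasal /ɳ/, so it acquires [+nasal] and surfaces as [ũ].

[zũɳo]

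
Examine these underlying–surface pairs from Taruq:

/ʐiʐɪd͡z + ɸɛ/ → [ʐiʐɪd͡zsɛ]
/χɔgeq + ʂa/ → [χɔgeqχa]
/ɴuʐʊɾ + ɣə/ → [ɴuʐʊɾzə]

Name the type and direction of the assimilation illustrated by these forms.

progressive place assimilation

Underlying /ɸ/ is realised as [s] next to /d͡z/; /d͡z/ itself does not change.
The change bilabial → alveolar matches the place of the preceding /d͡z/, identifying this as place assimilation.
Manner and voice are unchanged, so the assimilation is partial, not total.
The other alternating forms pattern the same way: /ʂ/ → [χ] after /q/ (retroflex → uvular, matching uvular); /ɣ/ → [z] after /ɾ/ (velar → alveolar, matching alveolar) — only place changes, and always toward the preceding segment.
The trigger is the preceding segment, so the direction is progressive (perseverative).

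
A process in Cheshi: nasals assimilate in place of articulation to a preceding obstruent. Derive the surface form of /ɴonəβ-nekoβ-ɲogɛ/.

The rule targets /n/ (voiced alveolar nasal), which sits after the trigger /β/ (bilabial).
The voiced bilabial nasal is [m], so /n/ → [m].
At the second juncture, /ɲ/ likewise becomes [m] adjacent to /β/.

[ɴonəβmekoβmogɛ]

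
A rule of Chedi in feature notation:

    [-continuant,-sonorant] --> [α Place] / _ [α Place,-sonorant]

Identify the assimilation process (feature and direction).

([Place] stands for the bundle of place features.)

regressive place assimilation

The rule copies the place features (abbreviated [Place]) from the environment onto the target, so the assimilating feature is place.
The conditioning segment sits to the right of the focus bar, meaning the trigger follows the segment that changes — regressive assimilation.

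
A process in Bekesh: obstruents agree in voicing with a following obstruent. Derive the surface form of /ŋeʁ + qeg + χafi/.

[ŋeχqekχafi]

/ʁ/ is a voiced uvular fricative. The following trigger /q/ is voiceless, so /ʁ/ must become voiceless as well.
The voiceless uvular fricative is [χ], so /ʁ/ → [χ].
At the second juncture, /g/ likewise becomes [k] adjacent to /χ/.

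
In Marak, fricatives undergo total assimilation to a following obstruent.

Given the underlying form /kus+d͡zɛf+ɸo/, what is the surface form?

/s/ is the segment targeted by the rule; it sits immediately before /d͡z/, so it assimilates completely and surfaces as [d͡z].
At the second juncture, /f/ likewise becomes [ɸ] adjacent to /ɸ/.

[kud͡zd͡zɛɸɸo]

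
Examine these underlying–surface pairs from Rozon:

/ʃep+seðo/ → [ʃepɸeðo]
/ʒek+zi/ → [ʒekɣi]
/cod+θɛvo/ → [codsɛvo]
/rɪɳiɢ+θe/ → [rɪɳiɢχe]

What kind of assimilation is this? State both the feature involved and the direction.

The segment that alternates is /s/, which surfaces as [ɸ] when adjacent to /p/.
/s/ is alveolar while /p/ is bilabial; the output [ɸ] is bilabial, matching the trigger — so the feature that spreads is place.
Manner and voice are unchanged, so the assimilation is partial, not total.
Checking the remaining alternations: /z/ → [ɣ] after /k/ (alveolar → velar, matching velar); /θ/ → [s] after /d/ (dental → alveolar, matching alveolar); /θ/ → [χ] after /ɢ/ (dental → uvular, matching uvular) — only place changes, and always toward the preceding segment.
The trigger is the preceding segment, so the direction is progressive (perseverative).

progressive place assimilation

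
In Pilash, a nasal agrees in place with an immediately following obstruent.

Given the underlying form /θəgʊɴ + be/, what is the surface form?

[θəgʊmbe]

The rule targets /ɴ/ (voiced uvular nasal), which sits before the trigger /b/ (bilabial).
A voiced bilabial nasal is [m], so the surface segment is [m].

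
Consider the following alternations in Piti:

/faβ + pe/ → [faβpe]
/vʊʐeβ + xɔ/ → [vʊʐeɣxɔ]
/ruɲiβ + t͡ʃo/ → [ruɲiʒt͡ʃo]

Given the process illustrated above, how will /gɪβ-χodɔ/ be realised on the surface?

The data show regressive place assimilation: /β/ → [ɣ] before /x/; /β/ → [ʒ] before /t͡ʃ/. In each pair only place changes, matching the following consonant, while manner and voice stay constant.
No alternation appears in [faβpe]: there the adjacent consonants already agree in place (/β/ and /p/ are both bilabial), so this form is consistent with the same rule.
The rule targets /β/ (voiced bilabial fricative), which sits before the trigger /χ/ (uvular).
The voiced uvular fricative is [ʁ], so /β/ → [ʁ].

[gɪʁχodɔ]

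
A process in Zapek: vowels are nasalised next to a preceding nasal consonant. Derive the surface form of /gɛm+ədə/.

The vowel /ə/ is adjacent to the preceding nasal /m/, so it acquires [+nasal] and surfaces as [ə̃].

[gɛmə̃də]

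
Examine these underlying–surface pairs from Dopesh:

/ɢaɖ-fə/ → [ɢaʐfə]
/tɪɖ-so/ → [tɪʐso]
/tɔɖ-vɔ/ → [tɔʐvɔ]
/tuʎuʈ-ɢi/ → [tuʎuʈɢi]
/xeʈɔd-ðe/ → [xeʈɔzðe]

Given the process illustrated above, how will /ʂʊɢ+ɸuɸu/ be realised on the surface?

[ʂʊʁɸuɸu]

The data show regressive manner assimilation: /ɖ/ → [ʐ] before /f/; /ɖ/ → [ʐ] before /s/; /ɖ/ → [ʐ] before /v/; /d/ → [z] before /ð/. In each pair only manner changes, matching the following consonant, while place and voice stay constant.
No alternation appears in [tuʎuʈɢi]: there the adjacent consonants already agree in manner (/ʈ/ and /ɢ/ are both stops), so this form is consistent with the same rule.
/ɢ/ is a voiced uvular stop. The following trigger /ɸ/ is a fricative, so /ɢ/ must become a fricative as well.
A voiced uvular fricative is [ʁ], so the surface segment is [ʁ].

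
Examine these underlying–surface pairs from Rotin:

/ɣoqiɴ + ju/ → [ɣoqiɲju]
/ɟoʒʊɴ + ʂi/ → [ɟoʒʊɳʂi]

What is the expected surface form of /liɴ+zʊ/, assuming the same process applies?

The data show regressive place assimilation: /ɴ/ → [ɲ] before /j/; /ɴ/ → [ɳ] before /ʂ/. In each pair only place changes, matching the following consonant, while manner and voice stay constant.
/ɴ/ is a voiced uvular nasal. The following trigger /z/ is alveolar, so /ɴ/ must become alveolar as well.
The voiced alveolar nasal is [n], so /ɴ/ → [n].

[linzʊ]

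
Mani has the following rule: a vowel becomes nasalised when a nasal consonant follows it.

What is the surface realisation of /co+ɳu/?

[cõɳu]

/o/ sits next to the nasal /ɳ/ and is therefore nasalised to [õ].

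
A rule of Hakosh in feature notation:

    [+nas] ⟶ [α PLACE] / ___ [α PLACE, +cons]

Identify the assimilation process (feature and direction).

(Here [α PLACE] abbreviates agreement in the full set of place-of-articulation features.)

The rule copies the place features (abbreviated [PLACE]) from the environment onto the target, so the assimilating feature is place.
The conditioning segment sits to the right of the focus bar, meaning the trigger follows the segment that changes — regressive assimilation.

regressive place assimilation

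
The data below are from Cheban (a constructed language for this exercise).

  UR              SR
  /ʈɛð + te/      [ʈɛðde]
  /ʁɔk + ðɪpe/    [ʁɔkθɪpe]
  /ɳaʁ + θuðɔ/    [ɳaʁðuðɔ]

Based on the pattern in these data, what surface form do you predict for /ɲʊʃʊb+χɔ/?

[ɲʊʃʊbʁɔ]

The data show progressive voicing assimilation: /t/ → [d] after /ð/; /ð/ → [θ] after /k/; /θ/ → [ð] after /ʁ/. In each pair only voicing changes, matching the preceding consonant, while place and manner stay constant.
/χ/ is a voiceless uvular fricative. The preceding trigger /b/ is voiced, so /χ/ must become voiced as well.
Changing only its voicing to voiced gives [ʁ] — the voiced uvular fricative.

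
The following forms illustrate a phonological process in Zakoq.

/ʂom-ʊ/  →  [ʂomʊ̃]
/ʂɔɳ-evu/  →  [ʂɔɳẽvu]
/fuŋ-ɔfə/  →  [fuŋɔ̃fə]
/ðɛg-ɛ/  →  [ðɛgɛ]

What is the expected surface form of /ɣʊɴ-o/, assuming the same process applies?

The data show progressive nasality assimilation (vowel nasalisation): /ʊ/ → [ʊ̃] after /m/; /e/ → [ẽ] after /ɳ/; /ɔ/ → [ɔ̃] after /ŋ/ — a vowel is nasalised by an immediately preceding nasal consonant.
No change occurs in [ðɛgɛ] because the vowel at the boundary is adjacent to an oral consonant, not a nasal (/ɛ/ next to /g/).
The vowel /o/ is adjacent to the preceding nasal /ɴ/, so it acquires [+nasal] and surfaces as [õ].

[ɣʊɴõ]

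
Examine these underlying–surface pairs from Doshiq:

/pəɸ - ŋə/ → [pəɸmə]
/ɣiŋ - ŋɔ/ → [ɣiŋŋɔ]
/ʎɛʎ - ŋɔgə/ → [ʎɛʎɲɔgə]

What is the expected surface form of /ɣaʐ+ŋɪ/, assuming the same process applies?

The data show progressive place assimilation: /ŋ/ → [m] after /ɸ/; /ŋ/ → [ɲ] after /ʎ/. In each pair only place changes, matching the preceding consonant, while manner and voice stay constant.
Nothing changes in [ɣiŋŋɔ]: there the adjacent consonants already agree in place (/ŋ/ and /ŋ/ are both velar), so this form is consistent with the same rule.
The rule targets /ŋ/ (voiced velar nasal), which sits after the trigger /ʐ/ (retroflex).
Changing only its place to retroflex gives [ɳ] — the voiced retroflex nasal.

[ɣaʐɳɪ]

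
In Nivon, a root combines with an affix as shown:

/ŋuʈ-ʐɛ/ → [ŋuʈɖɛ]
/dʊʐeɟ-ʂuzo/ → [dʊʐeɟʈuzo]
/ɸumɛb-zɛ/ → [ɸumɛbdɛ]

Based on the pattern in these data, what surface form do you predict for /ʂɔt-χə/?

The data show progressive manner assimilation: /ʐ/ → [ɖ] after /ʈ/; /ʂ/ → [ʈ] after /ɟ/; /z/ → [d] after /b/. In each pair only manner changes, matching the preceding consonant, while place and voice stay constant.
The rule targets /χ/ (voiceless uvular fricative), which sits after the trigger /t/ (stop).
A voiceless uvular stop is [q], so the surface segment is [q].

[ʂɔtqə]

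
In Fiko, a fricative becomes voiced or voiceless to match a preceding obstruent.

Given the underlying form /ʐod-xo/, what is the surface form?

[ʐodɣo]

The rule targets /x/ (voiceless velar fricative), which sits after the trigger /d/ (voiced).
Changing only its voicing to voiced gives [ɣ] — the voiced velar fricative.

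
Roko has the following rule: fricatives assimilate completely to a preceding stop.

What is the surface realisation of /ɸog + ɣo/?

[ɸoggo]

/ɣ/ is the segment targeted by the rule; it sits immediately after /g/, so it assimilates completely and surfaces as [g].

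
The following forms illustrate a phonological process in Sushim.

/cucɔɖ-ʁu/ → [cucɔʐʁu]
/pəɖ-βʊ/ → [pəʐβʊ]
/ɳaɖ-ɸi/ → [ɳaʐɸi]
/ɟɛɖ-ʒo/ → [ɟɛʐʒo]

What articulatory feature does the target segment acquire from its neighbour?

The segment that alternates is /ɖ/, which surfaces as [ʐ] when adjacent to /ʁ/.
The change stop → fricative matches the manner of the following /ʁ/, identifying this as manner assimilation.
The same holds elsewhere in the data: /ɖ/ → [ʐ] before /β/ (stop → fricative, matching a fricative); /ɖ/ → [ʐ] before /ɸ/ (stop → fricative, matching a fricative); /ɖ/ → [ʐ] before /ʒ/ (stop → fricative, matching a fricative) — only manner changes, and always toward the following segment.

manner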